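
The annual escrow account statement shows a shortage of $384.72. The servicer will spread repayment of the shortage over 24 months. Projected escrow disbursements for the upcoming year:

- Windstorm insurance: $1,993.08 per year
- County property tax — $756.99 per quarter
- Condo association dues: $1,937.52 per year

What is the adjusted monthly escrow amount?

Windstorm insurance — $1,993.08 annually
County property tax — $756.99 × 4 = $3,027.96 annually
Condo association dues — $1,937.52 annually
Combined annual = $1,993.08 + $3,027.96 + $1,937.52 = $6,958.56
Monthly = $6,958.56 / 12 = $579.88
Shortage spread = $384.72 / 24 = $16.03/mo
New monthly escrow = $579.88 + $16.03 = $595.91

$595.91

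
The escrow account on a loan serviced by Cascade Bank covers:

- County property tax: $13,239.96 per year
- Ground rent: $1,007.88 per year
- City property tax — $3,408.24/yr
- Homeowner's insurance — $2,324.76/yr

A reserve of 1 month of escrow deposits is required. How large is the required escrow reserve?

$1,665.07

County property tax = $13,239.96 per year
Ground rent = $1,007.88 per year
City property tax = $3,408.24 per year
Homeowner's insurance = $2,324.76 per year
Annual escrow total = $13,239.96 + $1,007.88 + $3,408.24 + $2,324.76 = $19,980.84
Monthly escrow = $19,980.84 ÷ 12 = $1,665.07
Reserve = 1 × $1,665.07 = $1,665.07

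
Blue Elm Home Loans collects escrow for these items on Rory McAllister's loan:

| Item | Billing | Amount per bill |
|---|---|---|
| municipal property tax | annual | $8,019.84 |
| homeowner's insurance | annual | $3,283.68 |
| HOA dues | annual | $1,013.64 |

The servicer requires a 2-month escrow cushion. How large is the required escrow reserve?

Municipal property tax = $8,019.84 annually
Homeowner's insurance = $3,283.68 annually
HOA dues = $1,013.64 annually
Annual escrow total = $8,019.84 + $3,283.68 + $1,013.64 = $12,317.16
Monthly = $12,317.16 ÷ 12 = $1,026.43
Required cushion = 2 × $1,026.43 = $2,052.86

$2,052.86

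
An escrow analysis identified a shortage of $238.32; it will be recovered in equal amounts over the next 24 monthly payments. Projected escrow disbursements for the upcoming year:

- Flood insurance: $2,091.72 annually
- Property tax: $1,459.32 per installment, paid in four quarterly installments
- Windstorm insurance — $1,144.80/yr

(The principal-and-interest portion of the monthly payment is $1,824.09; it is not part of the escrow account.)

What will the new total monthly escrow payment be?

Flood insurance = $2,091.72 per year
Property tax = $1,459.32 × 4 = $5,837.28 per year
Windstorm insurance = $1,144.80 per year
Annual escrow total = $9,073.80
Per month = $9,073.80 ÷ 12 = $756.15
Shortage per month = $238.32 ÷ 24 = $9.93
New monthly escrow = $756.15 + $9.93 = $766.08

$766.08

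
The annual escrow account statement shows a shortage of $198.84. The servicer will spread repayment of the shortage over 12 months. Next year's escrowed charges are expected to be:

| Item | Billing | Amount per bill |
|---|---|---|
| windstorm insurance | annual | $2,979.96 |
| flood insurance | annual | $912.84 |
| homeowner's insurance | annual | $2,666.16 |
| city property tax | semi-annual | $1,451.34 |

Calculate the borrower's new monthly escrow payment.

Windstorm insurance = $2,979.96 per year
Flood insurance = $912.84 per year
Homeowner's insurance = $2,666.16 per year
City property tax = $1,451.34 × 2 = $2,902.68 per year
Total annual escrow = $9,461.64
Per month = $9,461.64 ÷ 12 = $788.47
Shortage spread = $198.84 / 12 = $16.57/mo
Adjusted monthly = $788.47 + $16.57 = $805.04

$805.04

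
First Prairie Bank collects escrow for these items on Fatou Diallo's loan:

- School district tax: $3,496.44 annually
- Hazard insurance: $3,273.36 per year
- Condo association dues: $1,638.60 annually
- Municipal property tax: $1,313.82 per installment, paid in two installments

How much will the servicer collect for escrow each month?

$919.67

School district tax: $3,496.44/yr
Hazard insurance: $3,273.36/yr
Condo association dues: $1,638.60/yr
Municipal property tax: $1,313.82 × 2 = $2,627.64/yr
Total per year = $3,496.44 + $3,273.36 + $1,638.60 + $2,627.64 = $11,036.04
Monthly escrow = $11,036.04 / 12 = $919.67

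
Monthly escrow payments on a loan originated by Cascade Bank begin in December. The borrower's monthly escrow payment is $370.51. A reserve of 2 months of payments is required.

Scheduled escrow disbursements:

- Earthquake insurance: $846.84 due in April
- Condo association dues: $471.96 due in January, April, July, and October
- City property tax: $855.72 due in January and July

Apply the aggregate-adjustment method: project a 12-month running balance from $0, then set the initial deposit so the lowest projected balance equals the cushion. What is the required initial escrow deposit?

Cushion = 2 × $370.51 = $741.02
Trial balance (start $0, +$370.51 each month, − disbursements):
  Dec: +$370.51 → $370.51
  Jan: +$370.51 − $1,327.68 → -$586.66
  Feb: +$370.51 → -$216.15
  Mar: +$370.51 → $154.36
  Apr: +$370.51 − $1,318.80 → -$793.93
  May: +$370.51 → -$423.42
  Jun: +$370.51 → -$52.91
  Jul: +$370.51 − $1,327.68 → -$1,010.08
  Aug: +$370.51 → -$639.57
  Sep: +$370.51 → -$269.06
  Oct: +$370.51 − $471.96 → -$370.51
  Nov: +$370.51 → $0.00
Lowest trial balance = -$1,010.08 (Jul)
Initial deposit = cushion − low point = $741.02 − (-$1,010.08) = $1,751.10

$1,751.10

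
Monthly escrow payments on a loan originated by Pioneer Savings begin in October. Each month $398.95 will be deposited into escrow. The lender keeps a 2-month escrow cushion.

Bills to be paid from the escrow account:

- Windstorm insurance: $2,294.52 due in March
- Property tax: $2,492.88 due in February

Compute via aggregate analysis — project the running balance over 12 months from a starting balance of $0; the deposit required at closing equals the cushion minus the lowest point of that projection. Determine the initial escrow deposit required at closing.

$3,191.60

Cushion = 2 × $398.95 = $797.90
Trial balance (start $0, +$398.95 each month, − disbursements):
  Oct: +$398.95 → $398.95
  Nov: +$398.95 → $797.90
  Dec: +$398.95 → $1,196.85
  Jan: +$398.95 → $1,595.80
  Feb: +$398.95 − $2,492.88 → -$498.13
  Mar: +$398.95 − $2,294.52 → -$2,393.70
  Apr: +$398.95 → -$1,994.75
  May: +$398.95 → -$1,595.80
  Jun: +$398.95 → -$1,196.85
  Jul: +$398.95 → -$797.90
  Aug: +$398.95 → -$398.95
  Sep: +$398.95 → $0.00
Lowest trial balance = -$2,393.70 (Mar)
Initial deposit = cushion − low point = $797.90 − (-$2,393.70) = $3,191.60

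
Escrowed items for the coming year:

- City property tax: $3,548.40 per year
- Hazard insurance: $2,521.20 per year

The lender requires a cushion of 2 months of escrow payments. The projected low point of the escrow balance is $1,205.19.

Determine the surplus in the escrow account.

$193.59

City property tax = $3,548.40 annually
Hazard insurance = $2,521.20 annually
Total annual escrow = $3,548.40 + $2,521.20 = $6,069.60
Monthly escrow = $6,069.60 ÷ 12 = $505.80
Required reserve = 2 × $505.80 = $1,011.60
Surplus = $1,205.19 − $1,011.60 = $193.59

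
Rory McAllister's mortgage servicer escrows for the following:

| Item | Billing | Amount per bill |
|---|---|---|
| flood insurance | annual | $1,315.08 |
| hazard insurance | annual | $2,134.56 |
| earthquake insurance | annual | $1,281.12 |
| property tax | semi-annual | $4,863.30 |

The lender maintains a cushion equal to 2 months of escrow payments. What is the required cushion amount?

Flood insurance: $1,315.08
Hazard insurance: $2,134.56
Earthquake insurance: $1,281.12
Property tax: $4,863.30 × 2 = $9,726.60
Total per year = $1,315.08 + $2,134.56 + $1,281.12 + $9,726.60 = $14,457.36
Monthly = $14,457.36 ÷ 12 = $1,204.78
Cushion = 2 × $1,204.78 = $2,409.56

$2,409.56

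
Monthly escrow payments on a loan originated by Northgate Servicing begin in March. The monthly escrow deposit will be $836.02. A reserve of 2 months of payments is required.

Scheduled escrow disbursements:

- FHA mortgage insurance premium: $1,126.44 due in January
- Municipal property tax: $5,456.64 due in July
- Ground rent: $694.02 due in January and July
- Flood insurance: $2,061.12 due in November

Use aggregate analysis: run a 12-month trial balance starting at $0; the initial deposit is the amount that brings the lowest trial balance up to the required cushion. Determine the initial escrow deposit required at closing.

Cushion = 2 × $836.02 = $1,672.04
Trial balance (start $0, +$836.02 each month, − disbursements):
  Mar: +$836.02 → $836.02
  Apr: +$836.02 → $1,672.04
  May: +$836.02 → $2,508.06
  Jun: +$836.02 → $3,344.08
  Jul: +$836.02 − $6,150.66 → -$1,970.56
  Aug: +$836.02 → -$1,134.54
  Sep: +$836.02 → -$298.52
  Oct: +$836.02 → $537.50
  Nov: +$836.02 − $2,061.12 → -$687.60
  Dec: +$836.02 → $148.42
  Jan: +$836.02 − $1,820.46 → -$836.02
  Feb: +$836.02 → $0.00
Lowest trial balance = -$1,970.56 (Jul)
Initial deposit = cushion − low point = $1,672.04 − (-$1,970.56) = $3,642.60

$3,642.60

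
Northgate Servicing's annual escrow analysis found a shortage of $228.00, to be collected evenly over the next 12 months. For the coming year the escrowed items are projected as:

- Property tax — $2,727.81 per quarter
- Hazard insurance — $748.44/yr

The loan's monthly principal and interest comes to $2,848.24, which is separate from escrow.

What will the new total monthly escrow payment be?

Property tax — $2,727.81 × 4 = $10,911.24 per year
Hazard insurance — $748.44 per year
Annual escrow total = $10,911.24 + $748.44 = $11,659.68
Per month = $11,659.68 ÷ 12 = $971.64
Monthly shortage recovery: $228.00 / 12 = $19.00
Adjusted monthly = $971.64 + $19.00 = $990.64

$990.64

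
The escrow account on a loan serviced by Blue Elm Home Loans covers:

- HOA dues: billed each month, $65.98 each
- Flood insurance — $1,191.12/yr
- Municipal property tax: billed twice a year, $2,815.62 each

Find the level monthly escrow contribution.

HOA dues — $65.98 × 12 = $791.76 annually
Flood insurance — $1,191.12 annually
Municipal property tax — $2,815.62 × 2 = $5,631.24 annually
Combined annual = $791.76 + $1,191.12 + $5,631.24 = $7,614.12
Per month = $7,614.12 ÷ 12 = $634.51

$634.51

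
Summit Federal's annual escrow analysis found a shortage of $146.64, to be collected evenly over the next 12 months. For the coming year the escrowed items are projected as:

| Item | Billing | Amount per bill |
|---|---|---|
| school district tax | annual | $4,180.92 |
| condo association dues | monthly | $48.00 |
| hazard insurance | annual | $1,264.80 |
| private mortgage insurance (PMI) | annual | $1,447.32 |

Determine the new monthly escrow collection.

$634.64

School district tax = $4,180.92
Condo association dues = $48.00 × 12 = $576.00
Hazard insurance = $1,264.80
Private mortgage insurance (PMI) = $1,447.32
Total per year = $7,469.04
Monthly = $7,469.04 ÷ 12 = $622.42
Shortage spread = $146.64 / 12 = $12.22/mo
New monthly escrow = $622.42 + $12.22 = $634.64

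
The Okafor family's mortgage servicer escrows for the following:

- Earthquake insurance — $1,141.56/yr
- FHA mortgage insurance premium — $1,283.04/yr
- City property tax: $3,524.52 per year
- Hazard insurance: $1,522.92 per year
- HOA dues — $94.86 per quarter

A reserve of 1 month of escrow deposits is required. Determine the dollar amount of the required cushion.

$654.29

Earthquake insurance — $1,141.56
FHA mortgage insurance premium — $1,283.04
City property tax — $3,524.52
Hazard insurance — $1,522.92
HOA dues — $94.86 × 4 = $379.44
Total per year = $7,851.48
Per month = $7,851.48 / 12 = $654.29
Required cushion = 1 × $654.29 = $654.29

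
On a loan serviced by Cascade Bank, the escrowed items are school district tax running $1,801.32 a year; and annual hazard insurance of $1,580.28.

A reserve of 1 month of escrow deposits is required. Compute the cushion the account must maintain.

School district tax = $1,801.32
Hazard insurance = $1,580.28
Annual escrow total = $1,801.32 + $1,580.28 = $3,381.60
Per month = $3,381.60 ÷ 12 = $281.80
Reserve = 1 × $281.80 = $281.80

$281.80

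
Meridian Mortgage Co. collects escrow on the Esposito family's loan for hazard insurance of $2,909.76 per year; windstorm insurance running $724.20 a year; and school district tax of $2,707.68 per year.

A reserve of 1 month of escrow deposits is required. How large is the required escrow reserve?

$528.47

Hazard insurance: $2,909.76/yr
Windstorm insurance: $724.20/yr
School district tax: $2,707.68/yr
Total annual escrow = $6,341.64
Monthly escrow = $6,341.64 / 12 = $528.47
Reserve = 1 × $528.47 = $528.47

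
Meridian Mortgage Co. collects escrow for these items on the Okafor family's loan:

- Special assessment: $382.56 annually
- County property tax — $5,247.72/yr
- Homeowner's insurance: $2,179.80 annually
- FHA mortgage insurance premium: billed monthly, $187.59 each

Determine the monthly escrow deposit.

Special assessment: $382.56 per year
County property tax: $5,247.72 per year
Homeowner's insurance: $2,179.80 per year
FHA mortgage insurance premium: $187.59 × 12 = $2,251.08 per year
Total per year = $10,061.16
Monthly = $10,061.16 / 12 = $838.43

$838.43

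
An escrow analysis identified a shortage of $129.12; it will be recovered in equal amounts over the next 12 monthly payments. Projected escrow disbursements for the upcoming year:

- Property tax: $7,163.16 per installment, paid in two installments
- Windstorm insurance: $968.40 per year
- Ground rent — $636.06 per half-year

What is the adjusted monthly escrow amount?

$1,391.33

Property tax — $7,163.16 × 2 = $14,326.32/yr
Windstorm insurance — $968.40/yr
Ground rent — $636.06 × 2 = $1,272.12/yr
Total annual escrow = $14,326.32 + $968.40 + $1,272.12 = $16,566.84
Per month = $16,566.84 ÷ 12 = $1,380.57
Shortage per month = $129.12 ÷ 12 = $10.76
Adjusted monthly = $1,380.57 + $10.76 = $1,391.33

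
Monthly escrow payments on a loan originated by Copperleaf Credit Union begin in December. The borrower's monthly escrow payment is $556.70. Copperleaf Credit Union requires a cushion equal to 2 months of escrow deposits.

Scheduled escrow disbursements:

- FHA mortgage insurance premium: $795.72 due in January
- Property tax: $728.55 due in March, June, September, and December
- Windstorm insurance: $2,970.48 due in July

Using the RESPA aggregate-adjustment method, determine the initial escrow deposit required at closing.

$2,611.65

Cushion = 2 × $556.70 = $1,113.40
Trial balance (start $0, +$556.70 each month, − disbursements):
  Dec: +$556.70 − $728.55 → -$171.85
  Jan: +$556.70 − $795.72 → -$410.87
  Feb: +$556.70 → $145.83
  Mar: +$556.70 − $728.55 → -$26.02
  Apr: +$556.70 → $530.68
  May: +$556.70 → $1,087.38
  Jun: +$556.70 − $728.55 → $915.53
  Jul: +$556.70 − $2,970.48 → -$1,498.25
  Aug: +$556.70 → -$941.55
  Sep: +$556.70 − $728.55 → -$1,113.40
  Oct: +$556.70 → -$556.70
  Nov: +$556.70 → $0.00
Lowest trial balance = -$1,498.25 (Jul)
Initial deposit = cushion − low point = $1,113.40 − (-$1,498.25) = $2,611.65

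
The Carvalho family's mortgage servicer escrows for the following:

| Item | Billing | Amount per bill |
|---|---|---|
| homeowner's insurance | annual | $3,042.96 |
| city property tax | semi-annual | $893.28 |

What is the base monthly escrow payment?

$402.46

Homeowner's insurance = $3,042.96/yr
City property tax = $893.28 × 2 = $1,786.56/yr
Annual escrow total = $4,829.52
Base monthly escrow = $4,829.52 ÷ 12 = $402.46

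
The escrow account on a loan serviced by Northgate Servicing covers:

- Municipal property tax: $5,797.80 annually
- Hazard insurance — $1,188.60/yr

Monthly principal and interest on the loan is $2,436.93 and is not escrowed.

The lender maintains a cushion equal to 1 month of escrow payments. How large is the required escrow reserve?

$582.20

Municipal property tax = $5,797.80 per year
Hazard insurance = $1,188.60 per year
Yearly total = $5,797.80 + $1,188.60 = $6,986.40
Monthly = $6,986.40 / 12 = $582.20
Required cushion = 1 × $582.20 = $582.20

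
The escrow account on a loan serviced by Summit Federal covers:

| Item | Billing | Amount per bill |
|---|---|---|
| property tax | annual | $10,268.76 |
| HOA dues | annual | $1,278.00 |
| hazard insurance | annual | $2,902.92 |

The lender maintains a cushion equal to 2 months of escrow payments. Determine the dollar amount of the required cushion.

$2,408.28

Property tax — $10,268.76/yr
HOA dues — $1,278.00/yr
Hazard insurance — $2,902.92/yr
Combined annual = $14,449.68
Monthly escrow = $14,449.68 / 12 = $1,204.14
Reserve = 2 × $1,204.14 = $2,408.28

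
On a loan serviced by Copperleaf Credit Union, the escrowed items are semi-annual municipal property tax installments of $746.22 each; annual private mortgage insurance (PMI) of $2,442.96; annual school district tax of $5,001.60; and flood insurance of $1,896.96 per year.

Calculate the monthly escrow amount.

$902.83

Municipal property tax — $746.22 × 2 = $1,492.44 per year
Private mortgage insurance (PMI) — $2,442.96 per year
School district tax — $5,001.60 per year
Flood insurance — $1,896.96 per year
Combined annual = $1,492.44 + $2,442.96 + $5,001.60 + $1,896.96 = $10,833.96
Base monthly escrow = $10,833.96 / 12 = $902.83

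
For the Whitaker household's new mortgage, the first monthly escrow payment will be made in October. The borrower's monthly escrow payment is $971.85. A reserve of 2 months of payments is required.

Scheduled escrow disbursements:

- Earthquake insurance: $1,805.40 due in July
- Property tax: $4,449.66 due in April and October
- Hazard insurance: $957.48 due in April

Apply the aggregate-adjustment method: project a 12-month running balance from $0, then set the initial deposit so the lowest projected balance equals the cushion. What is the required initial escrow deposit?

$5,421.51

Cushion = 2 × $971.85 = $1,943.70
Trial balance (start $0, +$971.85 each month, − disbursements):
  Oct: +$971.85 − $4,449.66 → -$3,477.81
  Nov: +$971.85 → -$2,505.96
  Dec: +$971.85 → -$1,534.11
  Jan: +$971.85 → -$562.26
  Feb: +$971.85 → $409.59
  Mar: +$971.85 → $1,381.44
  Apr: +$971.85 − $5,407.14 → -$3,053.85
  May: +$971.85 → -$2,082.00
  Jun: +$971.85 → -$1,110.15
  Jul: +$971.85 − $1,805.40 → -$1,943.70
  Aug: +$971.85 → -$971.85
  Sep: +$971.85 → $0.00
Lowest trial balance = -$3,477.81 (Oct)
Initial deposit = cushion − low point = $1,943.70 − (-$3,477.81) = $5,421.51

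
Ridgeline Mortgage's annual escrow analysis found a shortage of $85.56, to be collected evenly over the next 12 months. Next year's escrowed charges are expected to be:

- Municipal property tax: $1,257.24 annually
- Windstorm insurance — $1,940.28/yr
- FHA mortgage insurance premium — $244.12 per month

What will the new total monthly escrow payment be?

$517.71

Municipal property tax: $1,257.24 annually
Windstorm insurance: $1,940.28 annually
FHA mortgage insurance premium: $244.12 × 12 = $2,929.44 annually
Combined annual = $1,257.24 + $1,940.28 + $2,929.44 = $6,126.96
Monthly escrow = $6,126.96 ÷ 12 = $510.58
Shortage per month = $85.56 / 12 = $7.13
Adjusted monthly = $510.58 + $7.13 = $517.71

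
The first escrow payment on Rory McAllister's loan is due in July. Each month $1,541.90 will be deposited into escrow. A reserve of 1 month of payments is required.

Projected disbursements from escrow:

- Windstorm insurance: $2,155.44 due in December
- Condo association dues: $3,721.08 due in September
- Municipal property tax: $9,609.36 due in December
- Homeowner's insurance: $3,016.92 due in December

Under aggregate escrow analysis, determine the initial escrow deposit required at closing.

Cushion = 1 × $1,541.90 = $1,541.90
Trial balance (start $0, +$1,541.90 each month, − disbursements):
  Jul: +$1,541.90 → $1,541.90
  Aug: +$1,541.90 → $3,083.80
  Sep: +$1,541.90 − $3,721.08 → $904.62
  Oct: +$1,541.90 → $2,446.52
  Nov: +$1,541.90 → $3,988.42
  Dec: +$1,541.90 − $14,781.72 → -$9,251.40
  Jan: +$1,541.90 → -$7,709.50
  Feb: +$1,541.90 → -$6,167.60
  Mar: +$1,541.90 → -$4,625.70
  Apr: +$1,541.90 → -$3,083.80
  May: +$1,541.90 → -$1,541.90
  Jun: +$1,541.90 → $0.00
Lowest trial balance = -$9,251.40 (Dec)
Initial deposit = cushion − low point = $1,541.90 − (-$9,251.40) = $10,793.30

$10,793.30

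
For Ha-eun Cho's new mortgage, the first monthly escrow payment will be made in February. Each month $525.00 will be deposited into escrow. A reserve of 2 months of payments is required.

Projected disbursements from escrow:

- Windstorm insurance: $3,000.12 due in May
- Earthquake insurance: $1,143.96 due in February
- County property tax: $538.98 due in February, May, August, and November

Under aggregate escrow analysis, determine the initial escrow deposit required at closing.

Cushion = 2 × $525.00 = $1,050.00
Trial balance (start $0, +$525.00 each month, − disbursements):
  Feb: +$525.00 − $1,682.94 → -$1,157.94
  Mar: +$525.00 → -$632.94
  Apr: +$525.00 → -$107.94
  May: +$525.00 − $3,539.10 → -$3,122.04
  Jun: +$525.00 → -$2,597.04
  Jul: +$525.00 → -$2,072.04
  Aug: +$525.00 − $538.98 → -$2,086.02
  Sep: +$525.00 → -$1,561.02
  Oct: +$525.00 → -$1,036.02
  Nov: +$525.00 − $538.98 → -$1,050.00
  Dec: +$525.00 → -$525.00
  Jan: +$525.00 → $0.00
Lowest trial balance = -$3,122.04 (May)
Initial deposit = cushion − low point = $1,050.00 − (-$3,122.04) = $4,172.04

$4,172.04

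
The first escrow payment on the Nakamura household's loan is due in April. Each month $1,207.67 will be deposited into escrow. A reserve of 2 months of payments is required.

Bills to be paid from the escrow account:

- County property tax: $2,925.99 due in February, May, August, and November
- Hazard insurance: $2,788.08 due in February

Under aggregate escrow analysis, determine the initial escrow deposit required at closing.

Cushion = 2 × $1,207.67 = $2,415.34
Trial balance (start $0, +$1,207.67 each month, − disbursements):
  Apr: +$1,207.67 → $1,207.67
  May: +$1,207.67 − $2,925.99 → -$510.65
  Jun: +$1,207.67 → $697.02
  Jul: +$1,207.67 → $1,904.69
  Aug: +$1,207.67 − $2,925.99 → $186.37
  Sep: +$1,207.67 → $1,394.04
  Oct: +$1,207.67 → $2,601.71
  Nov: +$1,207.67 − $2,925.99 → $883.39
  Dec: +$1,207.67 → $2,091.06
  Jan: +$1,207.67 → $3,298.73
  Feb: +$1,207.67 − $5,714.07 → -$1,207.67
  Mar: +$1,207.67 → $0.00
Lowest trial balance = -$1,207.67 (Feb)
Initial deposit = cushion − low point = $2,415.34 − (-$1,207.67) = $3,623.01

$3,623.01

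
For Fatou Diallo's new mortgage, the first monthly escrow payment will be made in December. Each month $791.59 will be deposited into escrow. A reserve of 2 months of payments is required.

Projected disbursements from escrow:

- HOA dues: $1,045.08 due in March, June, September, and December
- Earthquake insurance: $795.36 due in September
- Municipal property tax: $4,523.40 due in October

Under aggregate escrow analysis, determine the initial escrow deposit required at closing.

Cushion = 2 × $791.59 = $1,583.18
Trial balance (start $0, +$791.59 each month, − disbursements):
  Dec: +$791.59 − $1,045.08 → -$253.49
  Jan: +$791.59 → $538.10
  Feb: +$791.59 → $1,329.69
  Mar: +$791.59 − $1,045.08 → $1,076.20
  Apr: +$791.59 → $1,867.79
  May: +$791.59 → $2,659.38
  Jun: +$791.59 − $1,045.08 → $2,405.89
  Jul: +$791.59 → $3,197.48
  Aug: +$791.59 → $3,989.07
  Sep: +$791.59 − $1,840.44 → $2,940.22
  Oct: +$791.59 − $4,523.40 → -$791.59
  Nov: +$791.59 → $0.00
Lowest trial balance = -$791.59 (Oct)
Initial deposit = cushion − low point = $1,583.18 − (-$791.59) = $2,374.77

$2,374.77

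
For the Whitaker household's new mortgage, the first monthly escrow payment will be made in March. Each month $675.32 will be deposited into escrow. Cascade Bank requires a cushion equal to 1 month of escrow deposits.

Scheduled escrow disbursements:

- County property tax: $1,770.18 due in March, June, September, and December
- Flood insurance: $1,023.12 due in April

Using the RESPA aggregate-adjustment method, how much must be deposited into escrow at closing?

$2,537.52

Cushion = 1 × $675.32 = $675.32
Trial balance (start $0, +$675.32 each month, − disbursements):
  Mar: +$675.32 − $1,770.18 → -$1,094.86
  Apr: +$675.32 − $1,023.12 → -$1,442.66
  May: +$675.32 → -$767.34
  Jun: +$675.32 − $1,770.18 → -$1,862.20
  Jul: +$675.32 → -$1,186.88
  Aug: +$675.32 → -$511.56
  Sep: +$675.32 − $1,770.18 → -$1,606.42
  Oct: +$675.32 → -$931.10
  Nov: +$675.32 → -$255.78
  Dec: +$675.32 − $1,770.18 → -$1,350.64
  Jan: +$675.32 → -$675.32
  Feb: +$675.32 → $0.00
Lowest trial balance = -$1,862.20 (Jun)
Initial deposit = cushion − low point = $675.32 − (-$1,862.20) = $2,537.52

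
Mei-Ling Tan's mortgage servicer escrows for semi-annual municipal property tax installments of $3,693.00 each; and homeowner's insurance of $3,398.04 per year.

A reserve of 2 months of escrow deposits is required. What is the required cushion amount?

Municipal property tax — $3,693.00 × 2 = $7,386.00/yr
Homeowner's insurance — $3,398.04/yr
Combined annual = $7,386.00 + $3,398.04 = $10,784.04
Per month = $10,784.04 ÷ 12 = $898.67
Required cushion = 2 × $898.67 = $1,797.34

$1,797.34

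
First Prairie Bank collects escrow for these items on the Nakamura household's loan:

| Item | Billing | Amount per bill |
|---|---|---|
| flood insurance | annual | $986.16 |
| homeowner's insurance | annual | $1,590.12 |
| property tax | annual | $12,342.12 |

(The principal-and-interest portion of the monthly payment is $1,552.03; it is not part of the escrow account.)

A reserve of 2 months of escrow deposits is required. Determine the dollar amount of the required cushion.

Flood insurance = $986.16 annually
Homeowner's insurance = $1,590.12 annually
Property tax = $12,342.12 annually
Total annual escrow = $986.16 + $1,590.12 + $12,342.12 = $14,918.40
Monthly = $14,918.40 ÷ 12 = $1,243.20
Cushion = 2 × $1,243.20 = $2,486.40

$2,486.40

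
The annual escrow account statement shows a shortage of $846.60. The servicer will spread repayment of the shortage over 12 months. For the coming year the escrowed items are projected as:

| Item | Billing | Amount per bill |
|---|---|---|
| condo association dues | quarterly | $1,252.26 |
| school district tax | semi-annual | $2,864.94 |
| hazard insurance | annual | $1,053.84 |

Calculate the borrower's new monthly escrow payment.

Condo association dues: $1,252.26 × 4 = $5,009.04 annually
School district tax: $2,864.94 × 2 = $5,729.88 annually
Hazard insurance: $1,053.84 annually
Yearly total = $5,009.04 + $5,729.88 + $1,053.84 = $11,792.76
Monthly escrow = $11,792.76 ÷ 12 = $982.73
Shortage per month = $846.60 ÷ 12 = $70.55
New monthly escrow = $982.73 + $70.55 = $1,053.28

$1,053.28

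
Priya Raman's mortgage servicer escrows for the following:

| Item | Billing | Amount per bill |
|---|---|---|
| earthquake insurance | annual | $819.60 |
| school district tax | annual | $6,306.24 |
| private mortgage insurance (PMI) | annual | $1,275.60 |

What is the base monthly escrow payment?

$700.12

Earthquake insurance — $819.60 per year
School district tax — $6,306.24 per year
Private mortgage insurance (PMI) — $1,275.60 per year
Total per year = $8,401.44
Per month = $8,401.44 ÷ 12 = $700.12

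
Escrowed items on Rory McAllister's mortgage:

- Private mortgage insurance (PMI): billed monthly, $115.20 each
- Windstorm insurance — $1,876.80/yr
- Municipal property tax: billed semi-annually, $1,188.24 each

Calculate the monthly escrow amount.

Private mortgage insurance (PMI) = $115.20 × 12 = $1,382.40 per year
Windstorm insurance = $1,876.80 per year
Municipal property tax = $1,188.24 × 2 = $2,376.48 per year
Annual escrow total = $5,635.68
Base monthly escrow = $5,635.68 ÷ 12 = $469.64

$469.64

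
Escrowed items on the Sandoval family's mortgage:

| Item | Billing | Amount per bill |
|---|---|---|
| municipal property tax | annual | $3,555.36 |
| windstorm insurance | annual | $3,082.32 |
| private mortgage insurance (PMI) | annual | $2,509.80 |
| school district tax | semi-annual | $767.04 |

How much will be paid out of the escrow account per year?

Municipal property tax = $3,555.36 per year
Windstorm insurance = $3,082.32 per year
Private mortgage insurance (PMI) = $2,509.80 per year
School district tax = $767.04 × 2 = $1,534.08 per year
Total per year = $10,681.56

$10,681.56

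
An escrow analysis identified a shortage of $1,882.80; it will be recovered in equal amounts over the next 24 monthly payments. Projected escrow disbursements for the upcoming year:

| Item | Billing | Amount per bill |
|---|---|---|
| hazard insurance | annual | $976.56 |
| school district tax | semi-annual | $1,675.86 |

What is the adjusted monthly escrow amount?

Hazard insurance: $976.56/yr
School district tax: $1,675.86 × 2 = $3,351.72/yr
Yearly total = $976.56 + $3,351.72 = $4,328.28
Base monthly escrow = $4,328.28 ÷ 12 = $360.69
Shortage spread = $1,882.80 / 24 = $78.45/mo
Adjusted monthly = $360.69 + $78.45 = $439.14

$439.14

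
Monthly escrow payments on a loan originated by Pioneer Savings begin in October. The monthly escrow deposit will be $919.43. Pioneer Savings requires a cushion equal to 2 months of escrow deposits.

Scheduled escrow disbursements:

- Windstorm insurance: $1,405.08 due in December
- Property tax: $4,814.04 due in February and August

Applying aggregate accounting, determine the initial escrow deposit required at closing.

$3,460.83

Cushion = 2 × $919.43 = $1,838.86
Trial balance (start $0, +$919.43 each month, − disbursements):
  Oct: +$919.43 → $919.43
  Nov: +$919.43 → $1,838.86
  Dec: +$919.43 − $1,405.08 → $1,353.21
  Jan: +$919.43 → $2,272.64
  Feb: +$919.43 − $4,814.04 → -$1,621.97
  Mar: +$919.43 → -$702.54
  Apr: +$919.43 → $216.89
  May: +$919.43 → $1,136.32
  Jun: +$919.43 → $2,055.75
  Jul: +$919.43 → $2,975.18
  Aug: +$919.43 − $4,814.04 → -$919.43
  Sep: +$919.43 → $0.00
Lowest trial balance = -$1,621.97 (Feb)
Initial deposit = cushion − low point = $1,838.86 − (-$1,621.97) = $3,460.83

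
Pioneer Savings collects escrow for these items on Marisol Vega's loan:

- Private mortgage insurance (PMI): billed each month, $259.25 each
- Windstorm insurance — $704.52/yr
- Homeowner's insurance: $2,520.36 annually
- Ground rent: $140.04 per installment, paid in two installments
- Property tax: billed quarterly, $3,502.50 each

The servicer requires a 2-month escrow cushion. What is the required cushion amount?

Private mortgage insurance (PMI): $259.25 × 12 = $3,111.00
Windstorm insurance: $704.52
Homeowner's insurance: $2,520.36
Ground rent: $140.04 × 2 = $280.08
Property tax: $3,502.50 × 4 = $14,010.00
Annual escrow total = $3,111.00 + $704.52 + $2,520.36 + $280.08 + $14,010.00 = $20,625.96
Monthly = $20,625.96 / 12 = $1,718.83
Cushion = 2 × $1,718.83 = $3,437.66

$3,437.66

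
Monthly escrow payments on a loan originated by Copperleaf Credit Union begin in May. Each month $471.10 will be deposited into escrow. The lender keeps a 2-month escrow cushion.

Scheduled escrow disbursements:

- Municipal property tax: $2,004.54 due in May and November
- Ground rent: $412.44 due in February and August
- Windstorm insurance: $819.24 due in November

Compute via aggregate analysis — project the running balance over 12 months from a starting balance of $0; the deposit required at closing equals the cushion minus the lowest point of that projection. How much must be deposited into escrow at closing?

$2,885.26

Cushion = 2 × $471.10 = $942.20
Trial balance (start $0, +$471.10 each month, − disbursements):
  May: +$471.10 − $2,004.54 → -$1,533.44
  Jun: +$471.10 → -$1,062.34
  Jul: +$471.10 → -$591.24
  Aug: +$471.10 − $412.44 → -$532.58
  Sep: +$471.10 → -$61.48
  Oct: +$471.10 → $409.62
  Nov: +$471.10 − $2,823.78 → -$1,943.06
  Dec: +$471.10 → -$1,471.96
  Jan: +$471.10 → -$1,000.86
  Feb: +$471.10 − $412.44 → -$942.20
  Mar: +$471.10 → -$471.10
  Apr: +$471.10 → $0.00
Lowest trial balance = -$1,943.06 (Nov)
Initial deposit = cushion − low point = $942.20 − (-$1,943.06) = $2,885.26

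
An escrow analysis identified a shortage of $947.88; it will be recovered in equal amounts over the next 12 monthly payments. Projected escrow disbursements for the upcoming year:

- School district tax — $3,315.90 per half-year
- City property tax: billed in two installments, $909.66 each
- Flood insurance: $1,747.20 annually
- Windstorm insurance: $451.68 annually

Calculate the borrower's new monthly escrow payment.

School district tax = $3,315.90 × 2 = $6,631.80
City property tax = $909.66 × 2 = $1,819.32
Flood insurance = $1,747.20
Windstorm insurance = $451.68
Yearly total = $10,650.00
Base monthly escrow = $10,650.00 / 12 = $887.50
Monthly shortage recovery: $947.88 / 12 = $78.99
New monthly escrow = $887.50 + $78.99 = $966.49

$966.49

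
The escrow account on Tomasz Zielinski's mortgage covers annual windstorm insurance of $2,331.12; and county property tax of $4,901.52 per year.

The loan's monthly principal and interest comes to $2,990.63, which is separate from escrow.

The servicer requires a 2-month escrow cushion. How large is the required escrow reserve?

Windstorm insurance = $2,331.12 per year
County property tax = $4,901.52 per year
Total annual escrow = $2,331.12 + $4,901.52 = $7,232.64
Per month = $7,232.64 ÷ 12 = $602.72
Cushion = 2 × $602.72 = $1,205.44

$1,205.44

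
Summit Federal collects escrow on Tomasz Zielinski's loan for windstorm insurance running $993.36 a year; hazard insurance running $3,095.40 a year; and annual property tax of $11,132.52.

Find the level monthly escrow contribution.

Windstorm insurance — $993.36
Hazard insurance — $3,095.40
Property tax — $11,132.52
Yearly total = $993.36 + $3,095.40 + $11,132.52 = $15,221.28
Monthly = $15,221.28 / 12 = $1,268.44

$1,268.44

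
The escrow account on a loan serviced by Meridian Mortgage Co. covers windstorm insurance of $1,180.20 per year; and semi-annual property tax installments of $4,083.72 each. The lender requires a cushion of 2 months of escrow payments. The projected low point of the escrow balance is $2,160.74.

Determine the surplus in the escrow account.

$602.80

Windstorm insurance = $1,180.20 per year
Property tax = $4,083.72 × 2 = $8,167.44 per year
Total annual escrow = $1,180.20 + $8,167.44 = $9,347.64
Base monthly escrow = $9,347.64 / 12 = $778.97
Cushion = 2 × $778.97 = $1,557.94
Surplus = $2,160.74 − $1,557.94 = $602.80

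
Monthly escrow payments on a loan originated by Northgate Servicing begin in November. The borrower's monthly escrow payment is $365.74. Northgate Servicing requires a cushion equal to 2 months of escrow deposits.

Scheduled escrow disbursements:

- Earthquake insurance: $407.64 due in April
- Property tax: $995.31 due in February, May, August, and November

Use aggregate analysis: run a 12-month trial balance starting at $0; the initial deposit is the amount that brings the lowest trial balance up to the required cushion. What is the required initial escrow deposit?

Cushion = 2 × $365.74 = $731.48
Trial balance (start $0, +$365.74 each month, − disbursements):
  Nov: +$365.74 − $995.31 → -$629.57
  Dec: +$365.74 → -$263.83
  Jan: +$365.74 → $101.91
  Feb: +$365.74 − $995.31 → -$527.66
  Mar: +$365.74 → -$161.92
  Apr: +$365.74 − $407.64 → -$203.82
  May: +$365.74 − $995.31 → -$833.39
  Jun: +$365.74 → -$467.65
  Jul: +$365.74 → -$101.91
  Aug: +$365.74 − $995.31 → -$731.48
  Sep: +$365.74 → -$365.74
  Oct: +$365.74 → $0.00
Lowest trial balance = -$833.39 (May)
Initial deposit = cushion − low point = $731.48 − (-$833.39) = $1,564.87

$1,564.87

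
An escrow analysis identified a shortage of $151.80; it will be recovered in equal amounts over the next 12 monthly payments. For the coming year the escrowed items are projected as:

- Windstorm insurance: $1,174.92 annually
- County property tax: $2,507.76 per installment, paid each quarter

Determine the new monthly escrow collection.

Windstorm insurance — $1,174.92
County property tax — $2,507.76 × 4 = $10,031.04
Annual escrow total = $1,174.92 + $10,031.04 = $11,205.96
Monthly = $11,205.96 / 12 = $933.83
Shortage spread = $151.80 ÷ 12 = $12.65/mo
New monthly escrow = $933.83 + $12.65 = $946.48

$946.48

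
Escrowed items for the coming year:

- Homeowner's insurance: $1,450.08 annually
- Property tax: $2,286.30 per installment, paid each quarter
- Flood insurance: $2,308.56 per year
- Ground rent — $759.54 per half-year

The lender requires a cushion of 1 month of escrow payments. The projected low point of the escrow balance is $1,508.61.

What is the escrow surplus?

$306.70

Homeowner's insurance — $1,450.08 annually
Property tax — $2,286.30 × 4 = $9,145.20 annually
Flood insurance — $2,308.56 annually
Ground rent — $759.54 × 2 = $1,519.08 annually
Total annual escrow = $14,422.92
Per month = $14,422.92 / 12 = $1,201.91
Required cushion = 1 × $1,201.91 = $1,201.91
Surplus = $1,508.61 − $1,201.91 = $306.70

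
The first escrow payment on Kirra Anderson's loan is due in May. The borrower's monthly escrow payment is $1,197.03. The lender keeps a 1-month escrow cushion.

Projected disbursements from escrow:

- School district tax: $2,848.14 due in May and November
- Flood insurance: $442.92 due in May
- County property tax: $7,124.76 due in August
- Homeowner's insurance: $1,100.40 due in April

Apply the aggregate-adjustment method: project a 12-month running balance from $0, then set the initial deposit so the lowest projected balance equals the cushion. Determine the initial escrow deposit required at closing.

Cushion = 1 × $1,197.03 = $1,197.03
Trial balance (start $0, +$1,197.03 each month, − disbursements):
  May: +$1,197.03 − $3,291.06 → -$2,094.03
  Jun: +$1,197.03 → -$897.00
  Jul: +$1,197.03 → $300.03
  Aug: +$1,197.03 − $7,124.76 → -$5,627.70
  Sep: +$1,197.03 → -$4,430.67
  Oct: +$1,197.03 → -$3,233.64
  Nov: +$1,197.03 − $2,848.14 → -$4,884.75
  Dec: +$1,197.03 → -$3,687.72
  Jan: +$1,197.03 → -$2,490.69
  Feb: +$1,197.03 → -$1,293.66
  Mar: +$1,197.03 → -$96.63
  Apr: +$1,197.03 − $1,100.40 → $0.00
Lowest trial balance = -$5,627.70 (Aug)
Initial deposit = cushion − low point = $1,197.03 − (-$5,627.70) = $6,824.73

$6,824.73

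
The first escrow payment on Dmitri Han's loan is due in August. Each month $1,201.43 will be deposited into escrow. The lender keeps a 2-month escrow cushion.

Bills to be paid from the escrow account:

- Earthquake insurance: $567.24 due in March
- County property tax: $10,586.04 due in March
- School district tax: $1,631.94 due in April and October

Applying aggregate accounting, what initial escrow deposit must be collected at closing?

$6,007.15

Cushion = 2 × $1,201.43 = $2,402.86
Trial balance (start $0, +$1,201.43 each month, − disbursements):
  Aug: +$1,201.43 → $1,201.43
  Sep: +$1,201.43 → $2,402.86
  Oct: +$1,201.43 − $1,631.94 → $1,972.35
  Nov: +$1,201.43 → $3,173.78
  Dec: +$1,201.43 → $4,375.21
  Jan: +$1,201.43 → $5,576.64
  Feb: +$1,201.43 → $6,778.07
  Mar: +$1,201.43 − $11,153.28 → -$3,173.78
  Apr: +$1,201.43 − $1,631.94 → -$3,604.29
  May: +$1,201.43 → -$2,402.86
  Jun: +$1,201.43 → -$1,201.43
  Jul: +$1,201.43 → $0.00
Lowest trial balance = -$3,604.29 (Apr)
Initial deposit = cushion − low point = $2,402.86 − (-$3,604.29) = $6,007.15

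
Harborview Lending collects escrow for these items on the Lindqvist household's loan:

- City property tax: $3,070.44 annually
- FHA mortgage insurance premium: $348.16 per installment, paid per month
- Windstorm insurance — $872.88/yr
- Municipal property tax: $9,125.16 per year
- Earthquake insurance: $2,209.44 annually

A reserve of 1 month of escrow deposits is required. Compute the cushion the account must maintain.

$1,621.32

City property tax: $3,070.44
FHA mortgage insurance premium: $348.16 × 12 = $4,177.92
Windstorm insurance: $872.88
Municipal property tax: $9,125.16
Earthquake insurance: $2,209.44
Yearly total = $19,455.84
Monthly escrow = $19,455.84 / 12 = $1,621.32
Required cushion = 1 × $1,621.32 = $1,621.32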